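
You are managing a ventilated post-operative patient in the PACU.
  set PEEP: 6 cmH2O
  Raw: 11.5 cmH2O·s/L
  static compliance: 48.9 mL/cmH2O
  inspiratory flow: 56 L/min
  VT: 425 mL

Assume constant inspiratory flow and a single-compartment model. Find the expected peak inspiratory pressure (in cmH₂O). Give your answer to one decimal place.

25.4

Flow: 56 L/min ÷ 60 = 0.9333 L/s.
Equation of motion (constant flow): PIP = Vt/C + R·V̇ + PEEP.
PIP = 425/48.9 + 11.5×0.9333 + 6 = 8.691 + 10.733 + 6 = 25.424 cmH2O.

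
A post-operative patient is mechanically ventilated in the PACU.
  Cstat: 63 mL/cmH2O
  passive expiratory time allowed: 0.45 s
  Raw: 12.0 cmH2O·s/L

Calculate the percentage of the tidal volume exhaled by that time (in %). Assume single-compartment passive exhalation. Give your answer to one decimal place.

44.9

τ = R × C = 12.0 × 63 mL/cmH2O = 12.0 × 0.063 L/cmH2O = 0.756 s.
Passive exhalation: V(t)/V₀ = e^(−t/τ) = e^(−0.45/0.756) = 0.5514.
Fraction exhaled = 1 − 0.5514 = 0.4486 → 44.86%.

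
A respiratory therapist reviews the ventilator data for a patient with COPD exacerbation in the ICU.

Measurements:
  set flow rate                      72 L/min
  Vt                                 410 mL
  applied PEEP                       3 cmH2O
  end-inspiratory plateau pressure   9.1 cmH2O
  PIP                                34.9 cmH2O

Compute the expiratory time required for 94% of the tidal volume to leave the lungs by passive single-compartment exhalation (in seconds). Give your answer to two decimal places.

4.07

Flow: 72 L/min ÷ 60 = 1.2 L/s.
R = (PIP − Pplat)/V̇ = (34.9 − 9.1) / 1.2 = 25.8/1.2 = 21.5 cmH2O·s/L.
C = Vt/(Pplat − PEEP) = 410.0 / (9.1 − 3) = 410.0/6.1 = 67.213 mL/cmH2O.
τ = R × C = 21.5 × 0.06721 L/cmH2O = 1.445 s.
t = −τ·ln(1 − 0.94) = −1.445·ln(0.06) = 4.065 s.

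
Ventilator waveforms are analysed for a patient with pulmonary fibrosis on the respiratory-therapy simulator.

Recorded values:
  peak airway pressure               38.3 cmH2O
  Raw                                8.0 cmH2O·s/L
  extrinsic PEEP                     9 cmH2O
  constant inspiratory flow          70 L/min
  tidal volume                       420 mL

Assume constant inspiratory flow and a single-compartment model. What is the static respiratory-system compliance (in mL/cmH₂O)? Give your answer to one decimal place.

Flow: 70 L/min ÷ 60 = 1.1667 L/s.
Equation of motion (constant flow): PIP = Vt/C + R·V̇ + PEEP.
Vt/C = PIP − R·V̇ − PEEP = 38.3 − 8.0×1.1667 − 9 = 38.3 − 9.334 − 9 = 19.966 cmH2O.
C = Vt / 19.966 = 420 / 19.966 = 21.036 mL/cmH2O.

21.0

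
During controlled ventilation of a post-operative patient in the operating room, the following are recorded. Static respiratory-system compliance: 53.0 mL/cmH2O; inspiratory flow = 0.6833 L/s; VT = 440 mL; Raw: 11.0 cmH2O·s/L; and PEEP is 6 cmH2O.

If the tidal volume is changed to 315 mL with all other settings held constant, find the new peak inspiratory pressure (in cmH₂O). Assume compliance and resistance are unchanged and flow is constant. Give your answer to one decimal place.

PIP = Vt/C + R·V̇ + PEEP (constant-flow equation of motion).
Only the elastic term changes: ΔPIP = ΔVt / C = (315 − 440) / 53.0 = -2.358 cmH2O.
Original PIP = 440/53.0 + 11.0×0.6833 + 6 = 21.818 cmH2O; new PIP = 21.818 + (-2.358) = 19.46 cmH2O.

19.5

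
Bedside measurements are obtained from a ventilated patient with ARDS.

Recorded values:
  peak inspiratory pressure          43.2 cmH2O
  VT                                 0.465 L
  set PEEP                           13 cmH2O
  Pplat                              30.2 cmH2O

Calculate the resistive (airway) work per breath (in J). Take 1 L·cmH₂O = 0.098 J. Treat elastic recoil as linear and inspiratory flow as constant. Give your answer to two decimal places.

0.59

With constant inspiratory flow the resistive pressure is constant at PIP − Pplat = 43.2 − 30.2 = 13.0 cmH2O, so resistive work = 13.0 × 0.465 = 6.045 L·cmH2O.
× 0.098 J/(L·cmH2O) → 0.5924 J.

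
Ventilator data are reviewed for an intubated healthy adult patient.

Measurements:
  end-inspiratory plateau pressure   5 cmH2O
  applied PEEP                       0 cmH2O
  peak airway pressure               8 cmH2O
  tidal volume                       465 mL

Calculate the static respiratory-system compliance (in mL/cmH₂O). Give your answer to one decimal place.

Cstat = Vt / (Pplat − PEEP) = 465 / (5 − 0) = 465 / 5.0 = 93.0 mL/cmH2O.

93.0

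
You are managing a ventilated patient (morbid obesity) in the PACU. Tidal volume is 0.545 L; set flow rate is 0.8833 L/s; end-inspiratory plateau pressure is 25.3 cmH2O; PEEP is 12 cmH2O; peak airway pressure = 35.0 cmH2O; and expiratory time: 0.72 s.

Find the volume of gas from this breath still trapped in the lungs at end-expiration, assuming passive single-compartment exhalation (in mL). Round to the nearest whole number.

R = (PIP − Pplat)/V̇ = (35.0 − 25.3) / 0.8833 = 9.7/0.8833 = 10.982 cmH2O·s/L.
C = Vt/(Pplat − PEEP) = 545.0 / (25.3 − 12) = 545.0/13.3 = 40.977 mL/cmH2O.
τ = R × C = 10.982 × 0.04098 L/cmH2O = 0.45 s.
Fraction remaining = e^(−Te/τ) = e^(−0.72/0.45) = 0.2019.
Trapped volume = 545.0 × 0.2019 = 110.04 mL.

110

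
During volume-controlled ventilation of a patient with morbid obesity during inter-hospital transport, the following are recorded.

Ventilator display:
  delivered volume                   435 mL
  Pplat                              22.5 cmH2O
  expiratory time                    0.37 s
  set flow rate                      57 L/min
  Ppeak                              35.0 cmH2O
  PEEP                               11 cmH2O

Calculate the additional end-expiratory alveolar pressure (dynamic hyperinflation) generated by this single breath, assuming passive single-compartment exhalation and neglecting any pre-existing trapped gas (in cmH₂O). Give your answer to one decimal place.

Flow: 57 L/min ÷ 60 = 0.95 L/s.
R = (PIP − Pplat)/V̇ = (35.0 − 22.5) / 0.95 = 12.5/0.95 = 13.158 cmH2O·s/L.
C = Vt/(Pplat − PEEP) = 435.0 / (22.5 − 11) = 435.0/11.5 = 37.826 mL/cmH2O.
τ = R × C = 13.158 × 0.03783 L/cmH2O = 0.4978 s.
Fraction remaining = e^(−Te/τ) = e^(−0.37/0.4978) = 0.4756; trapped volume = 435.0 × 0.4756 = 206.89 mL.
Additional alveolar pressure from trapping ≈ V_trapped / C = 206.89 / 37.826 = 5.47 cmH2O.

5.5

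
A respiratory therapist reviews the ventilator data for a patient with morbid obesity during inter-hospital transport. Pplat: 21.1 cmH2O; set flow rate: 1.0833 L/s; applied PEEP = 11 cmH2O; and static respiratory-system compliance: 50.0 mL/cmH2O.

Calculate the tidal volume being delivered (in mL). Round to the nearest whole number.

505

Vt = Cstat × (Pplat − PEEP) = 50.0 × (21.1 − 11) = 50.0 × 10.1 = 505.0 mL.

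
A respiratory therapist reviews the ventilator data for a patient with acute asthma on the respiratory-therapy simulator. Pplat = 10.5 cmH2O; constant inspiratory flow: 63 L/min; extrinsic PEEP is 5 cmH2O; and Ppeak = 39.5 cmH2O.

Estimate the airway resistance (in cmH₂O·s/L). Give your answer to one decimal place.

Flow: 63 L/min ÷ 60 = 1.05 L/s.
Raw = (PIP − Pplat) / flow = (39.5 − 10.5) / 1.05 = 29.0 / 1.05 = 27.619 cmH2O·s/L.

27.6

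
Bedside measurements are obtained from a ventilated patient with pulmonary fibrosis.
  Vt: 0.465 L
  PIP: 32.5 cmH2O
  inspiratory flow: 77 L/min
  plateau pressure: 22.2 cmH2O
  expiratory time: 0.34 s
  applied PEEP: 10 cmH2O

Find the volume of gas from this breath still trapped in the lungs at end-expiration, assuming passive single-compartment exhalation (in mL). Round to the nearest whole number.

153

Flow: 77 L/min ÷ 60 = 1.2833 L/s.
R = (PIP − Pplat)/V̇ = (32.5 − 22.2) / 1.2833 = 10.3/1.2833 = 8.026 cmH2O·s/L.
C = Vt/(Pplat − PEEP) = 465.0 / (22.2 − 10) = 465.0/12.2 = 38.115 mL/cmH2O.
τ = R × C = 8.026 × 0.03812 L/cmH2O = 0.306 s.
Fraction remaining = e^(−Te/τ) = e^(−0.34/0.306) = 0.3292.
Trapped volume = 465.0 × 0.3292 = 153.08 mL.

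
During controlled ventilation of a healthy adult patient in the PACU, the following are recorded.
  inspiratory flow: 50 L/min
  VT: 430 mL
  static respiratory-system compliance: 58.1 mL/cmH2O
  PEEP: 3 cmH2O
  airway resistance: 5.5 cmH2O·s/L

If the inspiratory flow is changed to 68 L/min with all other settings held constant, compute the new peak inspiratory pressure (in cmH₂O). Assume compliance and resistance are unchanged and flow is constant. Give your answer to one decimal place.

16.6

Flow: 50 L/min ÷ 60 = 0.8333 L/s.
New flow: 68 L/min ÷ 60 = 1.1333 L/s.
PIP = Vt/C + R·V̇ + PEEP (constant-flow equation of motion).
Only the resistive term changes: ΔPIP = R × ΔV̇ = 5.5 × (1.1333 − 0.8333) = 5.5 × 0.3 = 1.65 cmH2O.
Original PIP = 430/58.1 + 5.5×0.8333 + 3 = 14.984 cmH2O; new PIP = 14.984 + (1.65) = 16.634 cmH2O.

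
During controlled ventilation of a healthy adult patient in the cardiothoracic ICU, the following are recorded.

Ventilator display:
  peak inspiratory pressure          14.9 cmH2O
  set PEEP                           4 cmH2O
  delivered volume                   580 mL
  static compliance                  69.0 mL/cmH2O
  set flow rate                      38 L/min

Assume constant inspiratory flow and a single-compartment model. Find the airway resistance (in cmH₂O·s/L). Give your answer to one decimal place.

3.9

Flow: 38 L/min ÷ 60 = 0.6333 L/s.
Equation of motion (constant flow): PIP = Vt/C + R·V̇ + PEEP.
R·V̇ = PIP − Vt/C − PEEP = 14.9 − 580/69.0 − 4 = 14.9 − 8.406 − 4 = 2.494 cmH2O.
R = 2.494 / 0.6333 = 3.938 cmH2O·s/L.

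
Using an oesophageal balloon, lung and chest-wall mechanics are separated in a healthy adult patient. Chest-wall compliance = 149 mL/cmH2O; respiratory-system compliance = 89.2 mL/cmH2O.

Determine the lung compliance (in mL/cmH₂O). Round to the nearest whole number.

222

1/CL = 1/Crs − 1/Ccw.
1/CL = 1/89.2 − 1/149 = 0.004499.
CL = 222.27 mL/cmH2O.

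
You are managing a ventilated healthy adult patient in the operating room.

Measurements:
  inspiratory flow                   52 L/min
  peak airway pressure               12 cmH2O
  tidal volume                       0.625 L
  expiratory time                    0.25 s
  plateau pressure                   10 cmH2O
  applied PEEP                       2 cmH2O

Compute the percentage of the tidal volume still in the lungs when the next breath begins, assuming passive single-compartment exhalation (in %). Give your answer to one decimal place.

25.0

Flow: 52 L/min ÷ 60 = 0.8667 L/s.
R = (PIP − Pplat)/V̇ = (12 − 10) / 0.8667 = 2.0/0.8667 = 2.308 cmH2O·s/L.
C = Vt/(Pplat − PEEP) = 625.0 / (10 − 2) = 625.0/8.0 = 78.125 mL/cmH2O.
τ = R × C = 2.308 × 0.07813 L/cmH2O = 0.1803 s.
Fraction remaining at end-expiration = e^(−Te/τ) = e^(−0.25/0.1803) = 0.2499 → 24.99%.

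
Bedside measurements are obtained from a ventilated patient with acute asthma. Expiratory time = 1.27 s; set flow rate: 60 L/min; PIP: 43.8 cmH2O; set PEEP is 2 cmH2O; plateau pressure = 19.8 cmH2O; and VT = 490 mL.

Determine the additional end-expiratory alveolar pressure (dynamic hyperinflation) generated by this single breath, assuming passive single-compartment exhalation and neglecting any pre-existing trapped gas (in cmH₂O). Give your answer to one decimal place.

Flow: 60 L/min ÷ 60 = 1 L/s.
R = (PIP − Pplat)/V̇ = (43.8 − 19.8) / 1 = 24.0/1 = 24.0 cmH2O·s/L.
C = Vt/(Pplat − PEEP) = 490.0 / (19.8 − 2) = 490.0/17.8 = 27.528 mL/cmH2O.
τ = R × C = 24.0 × 0.02753 L/cmH2O = 0.6607 s.
Fraction remaining = e^(−Te/τ) = e^(−1.27/0.6607) = 0.1463; trapped volume = 490.0 × 0.1463 = 71.687 mL.
Additional alveolar pressure from trapping ≈ V_trapped / C = 71.687 / 27.528 = 2.604 cmH2O.

2.6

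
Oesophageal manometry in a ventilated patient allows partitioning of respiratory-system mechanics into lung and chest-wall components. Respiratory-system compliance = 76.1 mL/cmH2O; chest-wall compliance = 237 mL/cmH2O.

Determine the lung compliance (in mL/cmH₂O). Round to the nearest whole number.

112

1/CL = 1/Crs − 1/Ccw.
1/CL = 1/76.1 − 1/237 = 0.008921.
CL = 112.1 mL/cmH2O.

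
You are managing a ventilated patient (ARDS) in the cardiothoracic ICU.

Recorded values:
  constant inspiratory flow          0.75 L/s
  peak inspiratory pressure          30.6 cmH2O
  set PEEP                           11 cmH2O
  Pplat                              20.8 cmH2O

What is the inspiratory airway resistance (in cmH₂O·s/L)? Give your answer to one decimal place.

Raw = (PIP − Pplat) / flow = (30.6 − 20.8) / 0.75 = 9.8 / 0.75 = 13.067 cmH2O·s/L.

13.1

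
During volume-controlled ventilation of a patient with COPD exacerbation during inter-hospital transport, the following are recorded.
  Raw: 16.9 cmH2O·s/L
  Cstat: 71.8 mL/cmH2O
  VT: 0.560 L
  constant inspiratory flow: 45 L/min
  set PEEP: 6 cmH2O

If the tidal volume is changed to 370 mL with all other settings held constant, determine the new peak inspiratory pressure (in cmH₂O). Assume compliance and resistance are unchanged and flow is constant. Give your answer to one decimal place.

Flow: 45 L/min ÷ 60 = 0.75 L/s.
PIP = Vt/C + R·V̇ + PEEP (constant-flow equation of motion).
Only the elastic term changes: ΔPIP = ΔVt / C = (370 − 560) / 71.8 = -2.646 cmH2O.
Original PIP = 560/71.8 + 16.9×0.75 + 6 = 26.474 cmH2O; new PIP = 26.474 + (-2.646) = 23.828 cmH2O.

23.8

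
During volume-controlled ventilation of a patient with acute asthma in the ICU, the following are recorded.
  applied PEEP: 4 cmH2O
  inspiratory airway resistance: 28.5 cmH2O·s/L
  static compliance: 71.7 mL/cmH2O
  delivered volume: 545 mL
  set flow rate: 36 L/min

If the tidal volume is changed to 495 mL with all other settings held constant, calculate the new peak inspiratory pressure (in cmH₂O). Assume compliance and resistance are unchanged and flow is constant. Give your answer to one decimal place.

Flow: 36 L/min ÷ 60 = 0.6 L/s.
PIP = Vt/C + R·V̇ + PEEP (constant-flow equation of motion).
Only the elastic term changes: ΔPIP = ΔVt / C = (495 − 545) / 71.7 = -0.6974 cmH2O.
Original PIP = 545/71.7 + 28.5×0.6 + 4 = 28.701 cmH2O; new PIP = 28.701 + (-0.6974) = 28.004 cmH2O.

28.0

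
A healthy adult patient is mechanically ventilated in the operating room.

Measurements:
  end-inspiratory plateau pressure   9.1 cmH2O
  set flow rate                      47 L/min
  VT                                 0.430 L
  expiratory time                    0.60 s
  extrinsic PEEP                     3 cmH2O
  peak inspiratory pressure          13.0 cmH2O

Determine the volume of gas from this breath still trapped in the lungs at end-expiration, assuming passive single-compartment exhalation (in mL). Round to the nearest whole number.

Flow: 47 L/min ÷ 60 = 0.7833 L/s.
R = (PIP − Pplat)/V̇ = (13.0 − 9.1) / 0.7833 = 3.9/0.7833 = 4.979 cmH2O·s/L.
C = Vt/(Pplat − PEEP) = 430.0 / (9.1 − 3) = 430.0/6.1 = 70.492 mL/cmH2O.
τ = R × C = 4.979 × 0.07049 L/cmH2O = 0.351 s.
Fraction remaining = e^(−Te/τ) = e^(−0.60/0.351) = 0.181.
Trapped volume = 430.0 × 0.181 = 77.83 mL.

78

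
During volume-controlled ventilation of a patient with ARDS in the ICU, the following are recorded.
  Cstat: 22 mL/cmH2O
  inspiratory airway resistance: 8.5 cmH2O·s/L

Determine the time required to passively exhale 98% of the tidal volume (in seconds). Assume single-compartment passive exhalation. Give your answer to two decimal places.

τ = R × C = 8.5 × 22 mL/cmH2O = 8.5 × 0.022 L/cmH2O = 0.187 s.
Exhaled fraction f = 1 − e^(−t/τ) → t = −τ·ln(1 − f) = −0.187·ln(0.02) = 0.7315 s.

0.73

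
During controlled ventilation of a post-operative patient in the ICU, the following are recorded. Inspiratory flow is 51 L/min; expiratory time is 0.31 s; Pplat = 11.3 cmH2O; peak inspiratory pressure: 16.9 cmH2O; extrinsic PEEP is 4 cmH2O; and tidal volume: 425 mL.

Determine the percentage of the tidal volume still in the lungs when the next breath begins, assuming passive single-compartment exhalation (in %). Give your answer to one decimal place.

44.6

Flow: 51 L/min ÷ 60 = 0.85 L/s.
R = (PIP − Pplat)/V̇ = (16.9 − 11.3) / 0.85 = 5.6/0.85 = 6.588 cmH2O·s/L.
C = Vt/(Pplat − PEEP) = 425.0 / (11.3 − 4) = 425.0/7.3 = 58.219 mL/cmH2O.
τ = R × C = 6.588 × 0.05822 L/cmH2O = 0.3836 s.
Fraction remaining at end-expiration = e^(−Te/τ) = e^(−0.31/0.3836) = 0.4457 → 44.57%.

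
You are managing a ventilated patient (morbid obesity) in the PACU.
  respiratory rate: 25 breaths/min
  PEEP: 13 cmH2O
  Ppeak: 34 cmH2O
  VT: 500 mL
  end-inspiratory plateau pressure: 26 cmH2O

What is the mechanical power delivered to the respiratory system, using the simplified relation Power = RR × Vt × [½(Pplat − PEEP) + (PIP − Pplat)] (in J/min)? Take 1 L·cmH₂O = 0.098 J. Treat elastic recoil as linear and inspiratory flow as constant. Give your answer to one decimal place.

17.8

Per-breath work = Vt × [½(Pplat−PEEP) + (PIP−Pplat)] = 0.500 × [0.5×13.0 + 8.0] = 0.500 × 14.5 = 7.25 L·cmH2O.
Power = 25 × 7.25 = 181.25 L·cmH2O/min.
× 0.098 J/(L·cmH2O) → 17.763 J/min.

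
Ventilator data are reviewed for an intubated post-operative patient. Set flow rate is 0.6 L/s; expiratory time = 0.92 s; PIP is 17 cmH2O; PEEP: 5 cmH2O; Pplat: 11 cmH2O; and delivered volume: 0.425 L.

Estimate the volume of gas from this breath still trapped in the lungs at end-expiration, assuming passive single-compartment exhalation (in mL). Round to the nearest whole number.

116

R = (PIP − Pplat)/V̇ = (17 − 11) / 0.6 = 6.0/0.6 = 10.0 cmH2O·s/L.
C = Vt/(Pplat − PEEP) = 425.0 / (11 − 5) = 425.0/6.0 = 70.833 mL/cmH2O.
τ = R × C = 10.0 × 0.07083 L/cmH2O = 0.7083 s.
Fraction remaining = e^(−Te/τ) = e^(−0.92/0.7083) = 0.2728.
Trapped volume = 425.0 × 0.2728 = 115.94 mL.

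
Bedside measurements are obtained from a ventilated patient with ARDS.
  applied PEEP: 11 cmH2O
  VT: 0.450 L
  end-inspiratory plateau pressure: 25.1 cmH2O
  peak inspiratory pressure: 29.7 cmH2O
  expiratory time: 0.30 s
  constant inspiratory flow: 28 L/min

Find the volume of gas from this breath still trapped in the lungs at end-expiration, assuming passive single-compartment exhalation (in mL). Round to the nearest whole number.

Flow: 28 L/min ÷ 60 = 0.4667 L/s.
R = (PIP − Pplat)/V̇ = (29.7 − 25.1) / 0.4667 = 4.6/0.4667 = 9.856 cmH2O·s/L.
C = Vt/(Pplat − PEEP) = 450.0 / (25.1 − 11) = 450.0/14.1 = 31.915 mL/cmH2O.
τ = R × C = 9.856 × 0.03192 L/cmH2O = 0.3146 s.
Fraction remaining = e^(−Te/τ) = e^(−0.30/0.3146) = 0.3854.
Trapped volume = 450.0 × 0.3854 = 173.43 mL.

173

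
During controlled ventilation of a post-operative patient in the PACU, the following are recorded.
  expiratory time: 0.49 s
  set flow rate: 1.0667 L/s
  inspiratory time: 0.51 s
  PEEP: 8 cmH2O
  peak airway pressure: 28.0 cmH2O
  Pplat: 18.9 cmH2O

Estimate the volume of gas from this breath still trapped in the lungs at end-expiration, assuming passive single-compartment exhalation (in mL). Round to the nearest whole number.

172

Vt = flow × Ti = 1.0667 L/s × 0.51 s × 1000 mL/L = 544.02 mL.
R = (PIP − Pplat)/V̇ = (28.0 − 18.9) / 1.0667 = 9.1/1.0667 = 8.531 cmH2O·s/L.
C = Vt/(Pplat − PEEP) = 544.02 / (18.9 − 8) = 544.02/10.9 = 49.91 mL/cmH2O.
τ = R × C = 8.531 × 0.04991 L/cmH2O = 0.4258 s.
Fraction remaining = e^(−Te/τ) = e^(−0.49/0.4258) = 0.3164.
Trapped volume = 544.02 × 0.3164 = 172.13 mL.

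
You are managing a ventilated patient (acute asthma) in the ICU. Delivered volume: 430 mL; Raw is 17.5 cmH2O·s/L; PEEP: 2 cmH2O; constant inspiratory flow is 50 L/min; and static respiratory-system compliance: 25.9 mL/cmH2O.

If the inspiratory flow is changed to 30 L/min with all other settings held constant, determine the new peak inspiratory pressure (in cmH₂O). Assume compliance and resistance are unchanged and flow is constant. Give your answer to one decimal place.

Flow: 50 L/min ÷ 60 = 0.8333 L/s.
New flow: 30 L/min ÷ 60 = 0.5 L/s.
PIP = Vt/C + R·V̇ + PEEP (constant-flow equation of motion).
Only the resistive term changes: ΔPIP = R × ΔV̇ = 17.5 × (0.5 − 0.8333) = 17.5 × -0.3333 = -5.833 cmH2O.
Original PIP = 430/25.9 + 17.5×0.8333 + 2 = 33.185 cmH2O; new PIP = 33.185 + (-5.833) = 27.352 cmH2O.

27.4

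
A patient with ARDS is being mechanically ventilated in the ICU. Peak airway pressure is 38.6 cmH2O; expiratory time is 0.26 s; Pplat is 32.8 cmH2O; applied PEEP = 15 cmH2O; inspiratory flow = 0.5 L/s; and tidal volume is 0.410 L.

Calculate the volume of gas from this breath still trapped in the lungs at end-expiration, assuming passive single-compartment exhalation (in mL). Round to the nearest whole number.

155

R = (PIP − Pplat)/V̇ = (38.6 − 32.8) / 0.5 = 5.8/0.5 = 11.6 cmH2O·s/L.
C = Vt/(Pplat − PEEP) = 410.0 / (32.8 − 15) = 410.0/17.8 = 23.034 mL/cmH2O.
τ = R × C = 11.6 × 0.02303 L/cmH2O = 0.2671 s.
Fraction remaining = e^(−Te/τ) = e^(−0.26/0.2671) = 0.3778.
Trapped volume = 410.0 × 0.3778 = 154.9 mL.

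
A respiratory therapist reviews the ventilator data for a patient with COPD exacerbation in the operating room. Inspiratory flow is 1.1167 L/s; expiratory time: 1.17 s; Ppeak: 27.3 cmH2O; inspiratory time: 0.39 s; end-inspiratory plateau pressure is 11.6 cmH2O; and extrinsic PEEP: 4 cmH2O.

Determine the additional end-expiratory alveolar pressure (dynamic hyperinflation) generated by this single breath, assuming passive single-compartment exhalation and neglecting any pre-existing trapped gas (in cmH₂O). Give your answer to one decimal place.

1.8

Vt = flow × Ti = 1.1167 L/s × 0.39 s × 1000 mL/L = 435.51 mL.
R = (PIP − Pplat)/V̇ = (27.3 − 11.6) / 1.1167 = 15.7/1.1167 = 14.059 cmH2O·s/L.
C = Vt/(Pplat − PEEP) = 435.51 / (11.6 − 4) = 435.51/7.6 = 57.304 mL/cmH2O.
τ = R × C = 14.059 × 0.0573 L/cmH2O = 0.8056 s.
Fraction remaining = e^(−Te/τ) = e^(−1.17/0.8056) = 0.234; trapped volume = 435.51 × 0.234 = 101.91 mL.
Additional alveolar pressure from trapping ≈ V_trapped / C = 101.91 / 57.304 = 1.778 cmH2O.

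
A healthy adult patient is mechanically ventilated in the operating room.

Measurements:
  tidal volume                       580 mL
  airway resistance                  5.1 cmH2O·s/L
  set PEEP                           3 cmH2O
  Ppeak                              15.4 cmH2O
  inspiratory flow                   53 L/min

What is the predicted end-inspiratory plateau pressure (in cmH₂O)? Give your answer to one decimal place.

10.9

Flow: 53 L/min ÷ 60 = 0.8833 L/s.
Pplat = PIP − Raw × flow = 15.4 − 5.1 × 0.8833 = 15.4 − 4.505 = 10.895 cmH2O.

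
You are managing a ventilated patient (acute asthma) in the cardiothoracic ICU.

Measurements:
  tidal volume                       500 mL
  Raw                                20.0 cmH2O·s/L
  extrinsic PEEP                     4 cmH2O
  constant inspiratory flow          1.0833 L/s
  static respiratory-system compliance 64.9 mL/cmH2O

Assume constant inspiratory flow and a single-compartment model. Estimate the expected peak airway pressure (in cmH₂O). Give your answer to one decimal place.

33.4

Equation of motion (constant flow): PIP = Vt/C + R·V̇ + PEEP.
PIP = 500/64.9 + 20.0×1.0833 + 4 = 7.704 + 21.666 + 4 = 33.37 cmH2O.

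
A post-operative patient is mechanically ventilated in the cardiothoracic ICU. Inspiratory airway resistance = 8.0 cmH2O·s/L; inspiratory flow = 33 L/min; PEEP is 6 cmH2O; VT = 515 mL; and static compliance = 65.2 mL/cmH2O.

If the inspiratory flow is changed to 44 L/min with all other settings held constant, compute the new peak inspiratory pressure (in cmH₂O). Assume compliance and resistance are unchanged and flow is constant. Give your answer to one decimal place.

Flow: 33 L/min ÷ 60 = 0.55 L/s.
New flow: 44 L/min ÷ 60 = 0.7333 L/s.
PIP = Vt/C + R·V̇ + PEEP (constant-flow equation of motion).
Only the resistive term changes: ΔPIP = R × ΔV̇ = 8.0 × (0.7333 − 0.55) = 8.0 × 0.1833 = 1.466 cmH2O.
Original PIP = 515/65.2 + 8.0×0.55 + 6 = 18.299 cmH2O; new PIP = 18.299 + (1.466) = 19.765 cmH2O.

19.8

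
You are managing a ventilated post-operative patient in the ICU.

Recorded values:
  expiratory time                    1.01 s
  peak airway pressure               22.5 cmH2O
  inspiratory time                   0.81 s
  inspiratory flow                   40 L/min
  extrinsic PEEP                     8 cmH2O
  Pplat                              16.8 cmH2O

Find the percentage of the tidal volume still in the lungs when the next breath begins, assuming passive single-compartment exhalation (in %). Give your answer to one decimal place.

14.6

Flow: 40 L/min ÷ 60 = 0.6667 L/s.
Vt = flow × Ti = 0.6667 L/s × 0.81 s × 1000 mL/L = 540.03 mL.
R = (PIP − Pplat)/V̇ = (22.5 − 16.8) / 0.6667 = 5.7/0.6667 = 8.55 cmH2O·s/L.
C = Vt/(Pplat − PEEP) = 540.03 / (16.8 − 8) = 540.03/8.8 = 61.367 mL/cmH2O.
τ = R × C = 8.55 × 0.06137 L/cmH2O = 0.5247 s.
Fraction remaining at end-expiration = e^(−Te/τ) = e^(−1.01/0.5247) = 0.1459 → 14.59%.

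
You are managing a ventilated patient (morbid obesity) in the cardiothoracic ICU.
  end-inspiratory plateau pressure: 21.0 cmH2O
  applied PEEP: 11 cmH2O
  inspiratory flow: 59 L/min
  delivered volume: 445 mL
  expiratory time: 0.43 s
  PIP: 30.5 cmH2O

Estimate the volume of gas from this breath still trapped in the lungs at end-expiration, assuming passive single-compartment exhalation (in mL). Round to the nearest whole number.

164

Flow: 59 L/min ÷ 60 = 0.9833 L/s.
R = (PIP − Pplat)/V̇ = (30.5 − 21.0) / 0.9833 = 9.5/0.9833 = 9.661 cmH2O·s/L.
C = Vt/(Pplat − PEEP) = 445.0 / (21.0 − 11) = 445.0/10.0 = 44.5 mL/cmH2O.
τ = R × C = 9.661 × 0.0445 L/cmH2O = 0.4299 s.
Fraction remaining = e^(−Te/τ) = e^(−0.43/0.4299) = 0.3678.
Trapped volume = 445.0 × 0.3678 = 163.67 mL.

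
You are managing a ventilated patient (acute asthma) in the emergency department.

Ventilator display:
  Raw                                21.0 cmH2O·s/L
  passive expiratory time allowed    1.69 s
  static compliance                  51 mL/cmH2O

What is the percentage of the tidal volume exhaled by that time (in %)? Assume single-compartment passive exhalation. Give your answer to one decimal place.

79.4

τ = R × C = 21.0 × 51 mL/cmH2O = 21.0 × 0.051 L/cmH2O = 1.071 s.
Passive exhalation: V(t)/V₀ = e^(−t/τ) = e^(−1.69/1.071) = 0.2064.
Fraction exhaled = 1 − 0.2064 = 0.7936 → 79.36%.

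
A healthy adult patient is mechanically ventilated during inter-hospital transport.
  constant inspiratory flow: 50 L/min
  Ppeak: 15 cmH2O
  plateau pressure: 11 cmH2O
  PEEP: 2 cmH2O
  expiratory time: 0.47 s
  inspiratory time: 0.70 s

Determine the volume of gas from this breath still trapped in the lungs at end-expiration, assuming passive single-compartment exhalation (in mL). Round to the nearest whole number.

Flow: 50 L/min ÷ 60 = 0.8333 L/s.
Vt = flow × Ti = 0.8333 L/s × 0.70 s × 1000 mL/L = 583.31 mL.
R = (PIP − Pplat)/V̇ = (15 − 11) / 0.8333 = 4.0/0.8333 = 4.8 cmH2O·s/L.
C = Vt/(Pplat − PEEP) = 583.31 / (11 − 2) = 583.31/9.0 = 64.812 mL/cmH2O.
τ = R × C = 4.8 × 0.06481 L/cmH2O = 0.3111 s.
Fraction remaining = e^(−Te/τ) = e^(−0.47/0.3111) = 0.2207.
Trapped volume = 583.31 × 0.2207 = 128.74 mL.

129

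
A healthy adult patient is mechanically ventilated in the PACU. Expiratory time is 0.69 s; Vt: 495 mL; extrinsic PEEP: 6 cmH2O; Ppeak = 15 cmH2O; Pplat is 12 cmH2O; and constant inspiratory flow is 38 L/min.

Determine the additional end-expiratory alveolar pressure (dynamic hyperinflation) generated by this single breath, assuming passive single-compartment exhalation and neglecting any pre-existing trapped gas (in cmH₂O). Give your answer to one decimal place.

Flow: 38 L/min ÷ 60 = 0.6333 L/s.
R = (PIP − Pplat)/V̇ = (15 − 12) / 0.6333 = 3.0/0.6333 = 4.737 cmH2O·s/L.
C = Vt/(Pplat − PEEP) = 495.0 / (12 − 6) = 495.0/6.0 = 82.5 mL/cmH2O.
τ = R × C = 4.737 × 0.0825 L/cmH2O = 0.3908 s.
Fraction remaining = e^(−Te/τ) = e^(−0.69/0.3908) = 0.1711; trapped volume = 495.0 × 0.1711 = 84.695 mL.
Additional alveolar pressure from trapping ≈ V_trapped / C = 84.695 / 82.5 = 1.027 cmH2O.

1.0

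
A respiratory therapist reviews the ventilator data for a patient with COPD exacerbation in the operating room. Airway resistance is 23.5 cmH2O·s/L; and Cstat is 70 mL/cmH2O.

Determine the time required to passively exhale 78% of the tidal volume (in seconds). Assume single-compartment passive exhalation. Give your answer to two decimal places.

τ = R × C = 23.5 × 70 mL/cmH2O = 23.5 × 0.070 L/cmH2O = 1.645 s.
Exhaled fraction f = 1 − e^(−t/τ) → t = −τ·ln(1 − f) = −1.645·ln(0.22) = 2.491 s.

2.49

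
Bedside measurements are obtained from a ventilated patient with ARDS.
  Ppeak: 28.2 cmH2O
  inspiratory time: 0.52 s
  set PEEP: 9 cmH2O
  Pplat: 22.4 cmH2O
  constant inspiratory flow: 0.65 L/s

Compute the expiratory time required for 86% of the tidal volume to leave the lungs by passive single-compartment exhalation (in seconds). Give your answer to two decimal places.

0.44

Vt = flow × Ti = 0.65 L/s × 0.52 s × 1000 mL/L = 338.0 mL.
R = (PIP − Pplat)/V̇ = (28.2 − 22.4) / 0.65 = 5.8/0.65 = 8.923 cmH2O·s/L.
C = Vt/(Pplat − PEEP) = 338.0 / (22.4 − 9) = 338.0/13.4 = 25.224 mL/cmH2O.
τ = R × C = 8.923 × 0.02522 L/cmH2O = 0.225 s.
t = −τ·ln(1 − 0.86) = −0.225·ln(0.14) = 0.4424 s.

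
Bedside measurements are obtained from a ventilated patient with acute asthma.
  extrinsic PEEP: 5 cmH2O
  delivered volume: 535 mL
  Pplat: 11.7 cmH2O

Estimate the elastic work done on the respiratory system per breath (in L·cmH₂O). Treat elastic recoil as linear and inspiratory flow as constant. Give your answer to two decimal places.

1.79

Elastic work ≈ ½ × (Pplat − PEEP) × Vt = 0.5 × (11.7 − 5) × 0.535 L = 0.5 × 6.7 × 0.535 = 1.792 L·cmH2O.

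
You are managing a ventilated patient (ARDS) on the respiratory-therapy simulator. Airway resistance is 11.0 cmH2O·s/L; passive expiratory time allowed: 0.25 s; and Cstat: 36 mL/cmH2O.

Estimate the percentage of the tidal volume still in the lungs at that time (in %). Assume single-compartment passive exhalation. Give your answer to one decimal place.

53.2

τ = R × C = 11.0 × 36 mL/cmH2O = 11.0 × 0.036 L/cmH2O = 0.396 s.
Passive exhalation: V(t)/V₀ = e^(−t/τ) = e^(−0.25/0.396) = 0.5319.
Fraction remaining = 0.5319 → 53.19%.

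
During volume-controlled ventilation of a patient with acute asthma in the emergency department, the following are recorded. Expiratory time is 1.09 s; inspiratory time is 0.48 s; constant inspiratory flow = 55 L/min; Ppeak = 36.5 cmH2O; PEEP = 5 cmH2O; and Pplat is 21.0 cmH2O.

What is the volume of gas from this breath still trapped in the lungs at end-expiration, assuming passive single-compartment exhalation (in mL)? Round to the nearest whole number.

42

Flow: 55 L/min ÷ 60 = 0.9167 L/s.
Vt = flow × Ti = 0.9167 L/s × 0.48 s × 1000 mL/L = 440.02 mL.
R = (PIP − Pplat)/V̇ = (36.5 − 21.0) / 0.9167 = 15.5/0.9167 = 16.908 cmH2O·s/L.
C = Vt/(Pplat − PEEP) = 440.02 / (21.0 − 5) = 440.02/16.0 = 27.501 mL/cmH2O.
τ = R × C = 16.908 × 0.0275 L/cmH2O = 0.465 s.
Fraction remaining = e^(−Te/τ) = e^(−1.09/0.465) = 0.09593.
Trapped volume = 440.02 × 0.09593 = 42.211 mL.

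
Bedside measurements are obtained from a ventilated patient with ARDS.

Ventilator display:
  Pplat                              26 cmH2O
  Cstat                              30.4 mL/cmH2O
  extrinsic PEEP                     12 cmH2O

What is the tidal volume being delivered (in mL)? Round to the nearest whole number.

Vt = Cstat × (Pplat − PEEP) = 30.4 × (26 − 12) = 30.4 × 14.0 = 425.6 mL.

426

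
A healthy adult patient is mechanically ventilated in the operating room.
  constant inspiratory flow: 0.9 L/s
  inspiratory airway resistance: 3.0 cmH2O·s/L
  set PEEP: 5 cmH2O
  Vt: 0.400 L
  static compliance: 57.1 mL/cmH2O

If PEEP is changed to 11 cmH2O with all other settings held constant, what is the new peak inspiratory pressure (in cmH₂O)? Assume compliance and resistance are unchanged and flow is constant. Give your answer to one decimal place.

PIP = Vt/C + R·V̇ + PEEP (constant-flow equation of motion).
Only the baseline term changes: ΔPIP = ΔPEEP = 11 − 5 = 6.0 cmH2O.
Original PIP = 400/57.1 + 3.0×0.9 + 5 = 14.705 cmH2O; new PIP = 14.705 + (6.0) = 20.705 cmH2O.

20.7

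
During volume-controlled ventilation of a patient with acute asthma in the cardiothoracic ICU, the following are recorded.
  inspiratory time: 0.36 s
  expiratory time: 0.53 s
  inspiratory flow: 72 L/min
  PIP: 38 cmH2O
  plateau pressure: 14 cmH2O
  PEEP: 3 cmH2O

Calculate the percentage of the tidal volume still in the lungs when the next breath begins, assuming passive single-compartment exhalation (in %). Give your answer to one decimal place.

Flow: 72 L/min ÷ 60 = 1.2 L/s.
Vt = flow × Ti = 1.2 L/s × 0.36 s × 1000 mL/L = 432.0 mL.
R = (PIP − Pplat)/V̇ = (38 − 14) / 1.2 = 24.0/1.2 = 20.0 cmH2O·s/L.
C = Vt/(Pplat − PEEP) = 432.0 / (14 − 3) = 432.0/11.0 = 39.273 mL/cmH2O.
τ = R × C = 20.0 × 0.03927 L/cmH2O = 0.7854 s.
Fraction remaining at end-expiration = e^(−Te/τ) = e^(−0.53/0.7854) = 0.5093 → 50.93%.

50.9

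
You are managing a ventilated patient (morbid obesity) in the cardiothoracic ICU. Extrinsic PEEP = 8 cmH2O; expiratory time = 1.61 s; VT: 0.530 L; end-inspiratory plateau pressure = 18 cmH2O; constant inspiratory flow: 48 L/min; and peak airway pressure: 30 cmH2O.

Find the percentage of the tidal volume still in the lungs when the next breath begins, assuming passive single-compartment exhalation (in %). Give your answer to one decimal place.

13.2

Flow: 48 L/min ÷ 60 = 0.8 L/s.
R = (PIP − Pplat)/V̇ = (30 − 18) / 0.8 = 12.0/0.8 = 15.0 cmH2O·s/L.
C = Vt/(Pplat − PEEP) = 530.0 / (18 − 8) = 530.0/10.0 = 53.0 mL/cmH2O.
τ = R × C = 15.0 × 0.053 L/cmH2O = 0.795 s.
Fraction remaining at end-expiration = e^(−Te/τ) = e^(−1.61/0.795) = 0.132 → 13.2%.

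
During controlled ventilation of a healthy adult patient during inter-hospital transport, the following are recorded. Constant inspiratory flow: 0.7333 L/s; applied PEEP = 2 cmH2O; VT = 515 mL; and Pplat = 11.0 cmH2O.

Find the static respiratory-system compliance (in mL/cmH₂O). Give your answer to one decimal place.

57.2

Cstat = Vt / (Pplat − PEEP) = 515 / (11.0 − 2) = 515 / 9.0 = 57.222 mL/cmH2O.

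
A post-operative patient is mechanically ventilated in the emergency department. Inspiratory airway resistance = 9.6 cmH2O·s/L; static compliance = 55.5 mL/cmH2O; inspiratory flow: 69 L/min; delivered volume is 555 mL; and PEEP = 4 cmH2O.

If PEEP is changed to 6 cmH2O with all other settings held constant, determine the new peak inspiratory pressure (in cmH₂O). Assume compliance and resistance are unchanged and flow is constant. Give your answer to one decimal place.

Flow: 69 L/min ÷ 60 = 1.15 L/s.
PIP = Vt/C + R·V̇ + PEEP (constant-flow equation of motion).
Only the baseline term changes: ΔPIP = ΔPEEP = 6 − 4 = 2.0 cmH2O.
Original PIP = 555/55.5 + 9.6×1.15 + 4 = 25.04 cmH2O; new PIP = 25.04 + (2.0) = 27.04 cmH2O.

27.0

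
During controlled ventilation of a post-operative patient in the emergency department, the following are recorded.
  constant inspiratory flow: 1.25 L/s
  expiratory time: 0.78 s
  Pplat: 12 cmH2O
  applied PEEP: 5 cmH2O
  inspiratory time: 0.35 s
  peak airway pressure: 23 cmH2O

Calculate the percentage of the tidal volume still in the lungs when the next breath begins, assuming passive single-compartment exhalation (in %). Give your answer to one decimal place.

24.2

Vt = flow × Ti = 1.25 L/s × 0.35 s × 1000 mL/L = 437.5 mL.
R = (PIP − Pplat)/V̇ = (23 − 12) / 1.25 = 11.0/1.25 = 8.8 cmH2O·s/L.
C = Vt/(Pplat − PEEP) = 437.5 / (12 − 5) = 437.5/7.0 = 62.5 mL/cmH2O.
τ = R × C = 8.8 × 0.0625 L/cmH2O = 0.55 s.
Fraction remaining at end-expiration = e^(−Te/τ) = e^(−0.78/0.55) = 0.2422 → 24.22%.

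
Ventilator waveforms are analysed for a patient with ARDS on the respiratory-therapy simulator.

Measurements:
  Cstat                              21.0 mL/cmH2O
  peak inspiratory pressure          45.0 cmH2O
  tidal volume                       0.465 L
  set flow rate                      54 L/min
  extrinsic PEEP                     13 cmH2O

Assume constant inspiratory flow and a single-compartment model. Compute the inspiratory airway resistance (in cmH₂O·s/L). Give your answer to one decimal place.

Flow: 54 L/min ÷ 60 = 0.9 L/s.
Equation of motion (constant flow): PIP = Vt/C + R·V̇ + PEEP.
R·V̇ = PIP − Vt/C − PEEP = 45.0 − 465/21.0 − 13 = 45.0 − 22.143 − 13 = 9.857 cmH2O.
R = 9.857 / 0.9 = 10.952 cmH2O·s/L.

11.0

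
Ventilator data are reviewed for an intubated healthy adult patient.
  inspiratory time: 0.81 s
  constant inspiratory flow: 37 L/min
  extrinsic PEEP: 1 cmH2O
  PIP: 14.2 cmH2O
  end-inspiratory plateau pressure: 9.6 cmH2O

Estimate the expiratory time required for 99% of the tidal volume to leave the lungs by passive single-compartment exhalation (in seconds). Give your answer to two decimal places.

Flow: 37 L/min ÷ 60 = 0.6167 L/s.
Vt = flow × Ti = 0.6167 L/s × 0.81 s × 1000 mL/L = 499.53 mL.
R = (PIP − Pplat)/V̇ = (14.2 − 9.6) / 0.6167 = 4.6/0.6167 = 7.459 cmH2O·s/L.
C = Vt/(Pplat − PEEP) = 499.53 / (9.6 − 1) = 499.53/8.6 = 58.085 mL/cmH2O.
τ = R × C = 7.459 × 0.05809 L/cmH2O = 0.4333 s.
t = −τ·ln(1 − 0.99) = −0.4333·ln(0.01) = 1.995 s.

2.00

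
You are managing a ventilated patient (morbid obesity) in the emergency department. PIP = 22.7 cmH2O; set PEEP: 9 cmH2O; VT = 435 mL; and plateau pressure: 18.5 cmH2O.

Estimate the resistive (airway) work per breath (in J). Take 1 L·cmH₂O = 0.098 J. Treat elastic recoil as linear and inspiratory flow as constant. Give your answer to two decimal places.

With constant inspiratory flow the resistive pressure is constant at PIP − Pplat = 22.7 − 18.5 = 4.2 cmH2O, so resistive work = 4.2 × 0.435 = 1.827 L·cmH2O.
× 0.098 J/(L·cmH2O) → 0.179 J.

0.18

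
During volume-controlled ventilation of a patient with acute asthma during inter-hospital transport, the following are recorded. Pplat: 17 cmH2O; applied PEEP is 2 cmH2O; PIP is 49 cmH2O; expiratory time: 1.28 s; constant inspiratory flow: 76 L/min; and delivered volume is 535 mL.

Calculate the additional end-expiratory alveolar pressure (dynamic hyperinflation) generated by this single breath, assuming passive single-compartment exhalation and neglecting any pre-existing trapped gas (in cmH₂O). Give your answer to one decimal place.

Flow: 76 L/min ÷ 60 = 1.2667 L/s.
R = (PIP − Pplat)/V̇ = (49 − 17) / 1.2667 = 32.0/1.2667 = 25.262 cmH2O·s/L.
C = Vt/(Pplat − PEEP) = 535.0 / (17 − 2) = 535.0/15.0 = 35.667 mL/cmH2O.
τ = R × C = 25.262 × 0.03567 L/cmH2O = 0.9011 s.
Fraction remaining = e^(−Te/τ) = e^(−1.28/0.9011) = 0.2416; trapped volume = 535.0 × 0.2416 = 129.26 mL.
Additional alveolar pressure from trapping ≈ V_trapped / C = 129.26 / 35.667 = 3.624 cmH2O.

3.6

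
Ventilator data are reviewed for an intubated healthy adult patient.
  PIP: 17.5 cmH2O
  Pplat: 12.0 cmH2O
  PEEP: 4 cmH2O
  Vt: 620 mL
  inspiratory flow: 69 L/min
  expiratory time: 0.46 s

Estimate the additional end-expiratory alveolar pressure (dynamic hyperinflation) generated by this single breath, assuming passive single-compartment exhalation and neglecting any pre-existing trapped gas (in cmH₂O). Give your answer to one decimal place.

2.3

Flow: 69 L/min ÷ 60 = 1.15 L/s.
R = (PIP − Pplat)/V̇ = (17.5 − 12.0) / 1.15 = 5.5/1.15 = 4.783 cmH2O·s/L.
C = Vt/(Pplat − PEEP) = 620.0 / (12.0 − 4) = 620.0/8.0 = 77.5 mL/cmH2O.
τ = R × C = 4.783 × 0.0775 L/cmH2O = 0.3707 s.
Fraction remaining = e^(−Te/τ) = e^(−0.46/0.3707) = 0.2891; trapped volume = 620.0 × 0.2891 = 179.24 mL.
Additional alveolar pressure from trapping ≈ V_trapped / C = 179.24 / 77.5 = 2.313 cmH2O.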